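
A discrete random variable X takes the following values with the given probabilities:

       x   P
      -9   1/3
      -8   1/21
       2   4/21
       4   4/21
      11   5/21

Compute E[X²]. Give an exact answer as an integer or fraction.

188/3

E[X²] = (1/3)·81 + (1/21)·64 + (4/21)·4 + (4/21)·16 + (5/21)·121
     = 188/3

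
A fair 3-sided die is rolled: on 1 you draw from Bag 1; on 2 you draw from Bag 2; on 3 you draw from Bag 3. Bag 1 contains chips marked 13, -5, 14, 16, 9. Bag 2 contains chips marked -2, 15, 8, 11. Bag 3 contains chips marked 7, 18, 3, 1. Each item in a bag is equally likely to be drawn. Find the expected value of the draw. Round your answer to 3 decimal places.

E[X | Bag 1] = (13 − 5 + 14 + 16 + 9)/5 = 47/5
E[X | Bag 2] = (-2 + 15 + 8 + 11)/4 = 8
E[X | Bag 3] = (7 + 18 + 3 + 1)/4 = 29/4
E[X] = (1/3)·47/5 + (1/3)·8 + (1/3)·29/4 = 493/60 ≈ 8.217

8.217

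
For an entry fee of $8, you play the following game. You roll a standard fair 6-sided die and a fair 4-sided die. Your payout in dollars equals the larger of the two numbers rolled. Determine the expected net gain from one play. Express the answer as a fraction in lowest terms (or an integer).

-49/12 dollars

Distribution of the larger of the two numbers rolled: 1 w.p. 1/24, 2 w.p. 1/8, 3 w.p. 5/24, 4 w.p. 7/24, 5 w.p. 1/6, 6 w.p. 1/6
E[payout] = (1/24)·1 + (1/8)·2 + (5/24)·3 + (7/24)·4 + (1/6)·5 + (1/6)·6 = 47/12
Expected profit = 47/12 − 8 = -49/12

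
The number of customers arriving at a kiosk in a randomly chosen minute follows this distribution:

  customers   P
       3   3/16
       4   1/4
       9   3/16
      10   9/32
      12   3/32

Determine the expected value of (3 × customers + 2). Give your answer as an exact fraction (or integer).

377/16

E[3x+2] = (3/16)·11 + (1/4)·14 + (3/16)·29 + (9/32)·32 + (3/32)·38
     = 377/16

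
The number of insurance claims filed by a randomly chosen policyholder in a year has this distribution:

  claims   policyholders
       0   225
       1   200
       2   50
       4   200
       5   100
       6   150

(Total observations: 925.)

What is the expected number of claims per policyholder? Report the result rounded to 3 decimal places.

2.703

Total = 925, so P(claims=0) = 225/925, etc.
E[X] = (9/37)·0 + (8/37)·1 + (2/37)·2 + (8/37)·4 + (4/37)·5 + (6/37)·6
     = 100/37 ≈ 2.703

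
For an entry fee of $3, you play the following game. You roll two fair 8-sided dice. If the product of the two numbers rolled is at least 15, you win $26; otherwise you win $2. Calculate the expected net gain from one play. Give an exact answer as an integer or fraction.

97/8 dollars

E[payout] = (29/64)·2 + (35/64)·26 = 121/8
Expected profit = 121/8 − 3 = 97/8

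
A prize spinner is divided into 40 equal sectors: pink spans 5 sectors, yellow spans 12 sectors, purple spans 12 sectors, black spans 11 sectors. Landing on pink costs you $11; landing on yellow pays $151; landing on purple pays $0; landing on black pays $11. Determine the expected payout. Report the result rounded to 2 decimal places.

$46.95

E[payout] = (5/40)·(-11) + (12/40)·151 + (12/40)·0 + (11/40)·11 = 939/20
≈ $46.95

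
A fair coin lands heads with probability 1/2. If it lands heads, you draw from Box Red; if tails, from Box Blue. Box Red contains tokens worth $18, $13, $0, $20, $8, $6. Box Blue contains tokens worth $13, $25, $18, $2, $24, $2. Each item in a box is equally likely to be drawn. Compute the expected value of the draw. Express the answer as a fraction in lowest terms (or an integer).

149/12 dollars

E[X | Box Red] = (18 + 13 + 0 + 20 + 8 + 6)/6 = 65/6
E[X | Box Blue] = (13 + 25 + 18 + 2 + 24 + 2)/6 = 14
E[X] = (1/2)·65/6 + (1/2)·14 = 149/12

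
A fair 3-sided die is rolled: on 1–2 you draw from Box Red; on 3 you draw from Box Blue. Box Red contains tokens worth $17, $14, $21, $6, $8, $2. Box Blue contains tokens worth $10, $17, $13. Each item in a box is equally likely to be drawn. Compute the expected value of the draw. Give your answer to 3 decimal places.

E[X | Box Red] = (17 + 14 + 21 + 6 + 8 + 2)/6 = 34/3
E[X | Box Blue] = (10 + 17 + 13)/3 = 40/3
E[X] = (2/3)·34/3 + (1/3)·40/3 = 12 ≈ 12.000

$12.000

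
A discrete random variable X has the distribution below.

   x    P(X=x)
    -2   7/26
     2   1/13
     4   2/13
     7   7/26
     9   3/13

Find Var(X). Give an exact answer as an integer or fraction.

E[X] = (7/26)·(-2) + (1/13)·2 + (2/13)·4 + (7/26)·7 + (3/13)·9 = 109/26
E[X²] = (7/26)·4 + (1/13)·4 + (2/13)·16 + (7/26)·49 + (3/13)·81 = 929/26
Var(X) = 929/26 − (109/26)² = 12273/676

12273/676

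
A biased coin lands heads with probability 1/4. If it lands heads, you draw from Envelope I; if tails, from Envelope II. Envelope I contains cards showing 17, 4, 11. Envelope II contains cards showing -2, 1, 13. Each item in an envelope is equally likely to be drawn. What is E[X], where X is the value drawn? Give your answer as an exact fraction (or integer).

E[X | Envelope I] = (17 + 4 + 11)/3 = 32/3
E[X | Envelope II] = (-2 + 1 + 13)/3 = 4
E[X] = (1/4)·32/3 + (3/4)·4 = 17/3

17/3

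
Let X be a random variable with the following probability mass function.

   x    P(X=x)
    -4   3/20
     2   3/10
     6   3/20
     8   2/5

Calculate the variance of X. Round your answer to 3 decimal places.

E[X] = (3/20)·(-4) + (3/10)·2 + (3/20)·6 + (2/5)·8 = 41/10
E[X²] = (3/20)·16 + (3/10)·4 + (3/20)·36 + (2/5)·64 = 173/5
Var(X) = 173/5 − (41/10)² = 1779/100 ≈ 17.790

17.790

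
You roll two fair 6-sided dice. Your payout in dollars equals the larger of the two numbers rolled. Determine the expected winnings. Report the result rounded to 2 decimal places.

Distribution of the larger of the two numbers rolled: 1 w.p. 1/36, 2 w.p. 1/12, 3 w.p. 5/36, 4 w.p. 7/36, 5 w.p. 1/4, 6 w.p. 11/36
E[payout] = (1/36)·1 + (1/12)·2 + (5/36)·3 + (7/36)·4 + (1/4)·5 + (11/36)·6 = 161/36
≈ $4.47

$4.47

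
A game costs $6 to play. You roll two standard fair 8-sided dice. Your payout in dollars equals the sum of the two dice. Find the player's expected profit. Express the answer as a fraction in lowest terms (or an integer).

Distribution of the sum of the two dice: 2 w.p. 1/64, 3 w.p. 1/32, 4 w.p. 3/64, 5 w.p. 1/16, 6 w.p. 5/64, 7 w.p. 3/32, …
E[payout] = (1/64)·2 + (1/32)·3 + (3/64)·4 + (1/16)·5 + (5/64)·6 + (3/32)·7 + (7/64)·8 + (1/8)·9 + (7/64)·10 + (3/32)·11 + (5/64)·12 + (1/16)·13 + (3/64)·14 + (1/32)·15 + (1/64)·16 = 9
Expected profit = 9 − 6 = 3

$3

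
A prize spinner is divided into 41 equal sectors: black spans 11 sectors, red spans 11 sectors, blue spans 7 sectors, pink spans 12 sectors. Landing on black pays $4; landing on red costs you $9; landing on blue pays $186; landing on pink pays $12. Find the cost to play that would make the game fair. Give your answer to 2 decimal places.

E[payout] = (11/41)·4 + (11/41)·(-9) + (7/41)·186 + (12/41)·12 = 1391/41
Fair fee = E[payout] = 1391/41 ≈ $33.93

$33.93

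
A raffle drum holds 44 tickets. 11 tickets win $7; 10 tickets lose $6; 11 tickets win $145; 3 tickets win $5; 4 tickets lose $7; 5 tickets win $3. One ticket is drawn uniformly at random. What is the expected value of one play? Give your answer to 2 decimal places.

$36.68

E[payout] = (11/44)·7 + (10/44)·(-6) + (11/44)·145 + (3/44)·5 + (4/44)·(-7) + (5/44)·3 = 807/22
≈ $36.68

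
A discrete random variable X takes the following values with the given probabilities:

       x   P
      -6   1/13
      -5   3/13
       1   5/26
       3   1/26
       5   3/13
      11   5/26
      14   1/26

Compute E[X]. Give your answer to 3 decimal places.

E[X] = (1/13)·(-6) + (3/13)·(-5) + (5/26)·1 + (1/26)·3 + (3/13)·5 + (5/26)·11 + (1/26)·14
     = 5/2 ≈ 2.500

2.500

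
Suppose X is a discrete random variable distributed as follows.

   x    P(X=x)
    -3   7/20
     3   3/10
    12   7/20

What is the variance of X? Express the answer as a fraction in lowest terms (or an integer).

15939/400

E[X] = (7/20)·(-3) + (3/10)·3 + (7/20)·12 = 81/20
E[X²] = (7/20)·9 + (3/10)·9 + (7/20)·144 = 225/4
Var(X) = 225/4 − (81/20)² = 15939/400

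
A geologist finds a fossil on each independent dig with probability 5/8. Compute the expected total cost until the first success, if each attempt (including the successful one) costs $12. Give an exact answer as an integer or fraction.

E[#attempts] = 1/p = 8/5; E[cost] = 12·8/5 = 96/5.

96/5 dollars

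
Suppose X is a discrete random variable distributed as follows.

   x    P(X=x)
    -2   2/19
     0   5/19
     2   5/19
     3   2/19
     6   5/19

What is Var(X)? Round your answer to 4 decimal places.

7.0083

E[X] = (2/19)·(-2) + (5/19)·0 + (5/19)·2 + (2/19)·3 + (5/19)·6 = 42/19
E[X²] = (2/19)·4 + (5/19)·0 + (5/19)·4 + (2/19)·9 + (5/19)·36 = 226/19
Var(X) = 226/19 − (42/19)² = 2530/361 ≈ 7.0083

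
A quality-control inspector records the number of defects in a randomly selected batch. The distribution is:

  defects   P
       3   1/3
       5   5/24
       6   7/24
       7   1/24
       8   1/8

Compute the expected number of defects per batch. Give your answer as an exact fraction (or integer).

E[X] = (1/3)·3 + (5/24)·5 + (7/24)·6 + (1/24)·7 + (1/8)·8
     = 61/12

61/12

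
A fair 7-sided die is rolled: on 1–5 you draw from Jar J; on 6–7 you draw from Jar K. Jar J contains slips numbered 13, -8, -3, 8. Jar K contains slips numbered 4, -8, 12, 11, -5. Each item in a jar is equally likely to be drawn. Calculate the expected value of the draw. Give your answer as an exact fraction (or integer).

181/70

E[X | Jar J] = (13 − 8 − 3 + 8)/4 = 5/2
E[X | Jar K] = (4 − 8 + 12 + 11 − 5)/5 = 14/5
E[X] = (5/7)·5/2 + (2/7)·14/5 = 181/70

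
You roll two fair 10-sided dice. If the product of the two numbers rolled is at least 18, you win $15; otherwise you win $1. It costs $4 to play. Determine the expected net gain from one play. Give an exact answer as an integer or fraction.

E[payout] = (19/50)·1 + (31/50)·15 = 242/25
Expected profit = 242/25 − 4 = 142/25

142/25 dollars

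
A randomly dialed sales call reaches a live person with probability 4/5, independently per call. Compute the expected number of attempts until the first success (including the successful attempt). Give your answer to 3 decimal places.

1.250

For a geometric distribution, E[trials] = 1/p = 1/(4/5) = 5/4.
≈ 1.250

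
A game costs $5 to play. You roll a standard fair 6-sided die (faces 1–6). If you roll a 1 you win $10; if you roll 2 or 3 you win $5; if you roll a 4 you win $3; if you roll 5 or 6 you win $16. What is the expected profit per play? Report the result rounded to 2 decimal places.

$4.17

E[payout] = (1/6)·3 + (1/3)·5 + (1/6)·10 + (1/3)·16 = 55/6
Expected profit = 55/6 − 5 = 25/6 ≈ $4.17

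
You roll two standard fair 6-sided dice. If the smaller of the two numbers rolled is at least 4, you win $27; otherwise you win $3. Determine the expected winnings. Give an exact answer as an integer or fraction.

E[payout] = (3/4)·3 + (1/4)·27 = 9

$9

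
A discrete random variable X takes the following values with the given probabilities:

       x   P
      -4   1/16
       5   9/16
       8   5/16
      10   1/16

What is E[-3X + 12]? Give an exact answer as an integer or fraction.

E[-3x+12] = (1/16)·24 + (9/16)·(-3) + (5/16)·(-12) + (1/16)·(-18)
     = -81/16

-81/16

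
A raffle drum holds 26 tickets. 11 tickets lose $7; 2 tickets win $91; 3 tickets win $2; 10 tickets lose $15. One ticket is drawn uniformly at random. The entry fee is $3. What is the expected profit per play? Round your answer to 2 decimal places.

-$4.50

E[payout] = (11/26)·(-7) + (2/26)·91 + (3/26)·2 + (10/26)·(-15) = -3/2
Expected profit = -3/2 − 3 = -9/2 ≈ -$4.50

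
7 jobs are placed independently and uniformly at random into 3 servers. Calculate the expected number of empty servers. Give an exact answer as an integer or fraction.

Let Xⱼ=1 if server j is empty. P(Xⱼ=1) = ((3-1)/3)^7 = 128/2187.
By linearity, E[#empty] = 3·128/2187 = 128/729.

128/729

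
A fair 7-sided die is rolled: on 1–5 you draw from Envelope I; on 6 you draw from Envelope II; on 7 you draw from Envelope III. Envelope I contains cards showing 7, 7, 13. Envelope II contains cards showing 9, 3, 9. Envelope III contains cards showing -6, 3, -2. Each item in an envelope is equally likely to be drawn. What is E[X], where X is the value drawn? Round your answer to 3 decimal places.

E[X | Envelope I] = (7 + 7 + 13)/3 = 9
E[X | Envelope II] = (9 + 3 + 9)/3 = 7
E[X | Envelope III] = (-6 + 3 − 2)/3 = -5/3
E[X] = (5/7)·9 + (1/7)·7 + (1/7)·(-5/3) = 151/21 ≈ 7.190

7.190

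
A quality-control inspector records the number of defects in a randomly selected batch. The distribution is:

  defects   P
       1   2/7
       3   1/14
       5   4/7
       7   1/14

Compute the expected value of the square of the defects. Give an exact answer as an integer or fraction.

131/7

E[X²] = (2/7)·1 + (1/14)·9 + (4/7)·25 + (1/14)·49
     = 131/7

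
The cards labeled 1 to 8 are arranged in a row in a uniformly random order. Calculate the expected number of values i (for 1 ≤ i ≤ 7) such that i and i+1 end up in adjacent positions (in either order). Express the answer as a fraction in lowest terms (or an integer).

For each i ∈ {1,…,7}, let Xᵢ = 1 if i and i+1 are adjacent. P(Xᵢ=1) = 2·(8−1)!/8! = 2/8.
By linearity, E[ΣXᵢ] = (7)·(2/8) = 7/4.

7/4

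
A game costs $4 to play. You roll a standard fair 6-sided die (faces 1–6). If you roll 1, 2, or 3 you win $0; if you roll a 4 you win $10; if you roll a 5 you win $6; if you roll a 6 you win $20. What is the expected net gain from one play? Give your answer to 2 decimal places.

E[payout] = (1/2)·0 + (1/6)·6 + (1/6)·10 + (1/6)·20 = 6
Expected profit = 6 − 4 = 2 ≈ $2.00

$2.00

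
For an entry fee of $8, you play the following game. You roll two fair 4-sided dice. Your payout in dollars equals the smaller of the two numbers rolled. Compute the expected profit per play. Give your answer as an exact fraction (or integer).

Distribution of the smaller of the two numbers rolled: 1 w.p. 7/16, 2 w.p. 5/16, 3 w.p. 3/16, 4 w.p. 1/16
E[payout] = (7/16)·1 + (5/16)·2 + (3/16)·3 + (1/16)·4 = 15/8
Expected profit = 15/8 − 8 = -49/8

-49/8 dollars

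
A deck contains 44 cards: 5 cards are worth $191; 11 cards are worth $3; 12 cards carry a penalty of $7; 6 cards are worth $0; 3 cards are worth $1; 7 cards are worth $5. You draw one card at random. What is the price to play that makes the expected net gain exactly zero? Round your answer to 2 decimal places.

E[payout] = (5/44)·191 + (11/44)·3 + (12/44)·(-7) + (6/44)·0 + (3/44)·1 + (7/44)·5 = 471/22
Fair fee = E[payout] = 471/22 ≈ $21.41

$21.41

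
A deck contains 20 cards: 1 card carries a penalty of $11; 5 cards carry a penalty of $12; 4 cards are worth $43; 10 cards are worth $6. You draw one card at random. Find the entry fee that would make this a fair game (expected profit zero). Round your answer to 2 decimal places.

E[payout] = (1/20)·(-11) + (5/20)·(-12) + (4/20)·43 + (10/20)·6 = 161/20
Fair fee = E[payout] = 161/20 ≈ $8.05

$8.05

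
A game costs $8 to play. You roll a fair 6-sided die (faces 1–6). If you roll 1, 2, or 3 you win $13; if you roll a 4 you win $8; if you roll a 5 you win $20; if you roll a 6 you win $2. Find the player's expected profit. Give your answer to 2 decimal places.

$3.50

E[payout] = (1/6)·2 + (1/6)·8 + (1/2)·13 + (1/6)·20 = 23/2
Expected profit = 23/2 − 8 = 7/2 ≈ $3.50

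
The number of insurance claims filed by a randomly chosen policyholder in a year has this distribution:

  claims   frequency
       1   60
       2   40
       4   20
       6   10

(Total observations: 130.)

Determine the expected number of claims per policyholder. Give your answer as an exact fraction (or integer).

Total = 130, so P(claims=1) = 60/130, etc.
E[X] = (6/13)·1 + (4/13)·2 + (2/13)·4 + (1/13)·6
     = 28/13

28/13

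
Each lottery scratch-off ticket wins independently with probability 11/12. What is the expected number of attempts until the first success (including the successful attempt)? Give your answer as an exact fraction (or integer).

For a geometric distribution, E[trials] = 1/p = 1/(11/12) = 12/11.

12/11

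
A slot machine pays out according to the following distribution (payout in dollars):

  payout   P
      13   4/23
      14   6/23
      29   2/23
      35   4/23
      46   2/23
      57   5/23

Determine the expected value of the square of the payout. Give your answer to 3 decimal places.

1257.000

E[X²] = (4/23)·169 + (6/23)·196 + (2/23)·841 + (4/23)·1225 + (2/23)·2116 + (5/23)·3249
     = 1257 ≈ 1257.000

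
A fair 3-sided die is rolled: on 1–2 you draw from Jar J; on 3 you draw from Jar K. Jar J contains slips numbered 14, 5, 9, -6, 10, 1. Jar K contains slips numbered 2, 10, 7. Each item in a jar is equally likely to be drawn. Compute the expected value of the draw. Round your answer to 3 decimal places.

5.778

E[X | Jar J] = (14 + 5 + 9 − 6 + 10 + 1)/6 = 11/2
E[X | Jar K] = (2 + 10 + 7)/3 = 19/3
E[X] = (2/3)·11/2 + (1/3)·19/3 = 52/9 ≈ 5.778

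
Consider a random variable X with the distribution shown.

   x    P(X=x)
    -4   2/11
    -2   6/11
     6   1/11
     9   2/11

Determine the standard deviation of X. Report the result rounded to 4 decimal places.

E[X] = 4/11, E[X²] = 254/11
Var(X) = E[X²] − (E[X])² = 254/11 − 16/121 = 2778/121
SD(X) = √(2778/121) ≈ 4.7915

4.7915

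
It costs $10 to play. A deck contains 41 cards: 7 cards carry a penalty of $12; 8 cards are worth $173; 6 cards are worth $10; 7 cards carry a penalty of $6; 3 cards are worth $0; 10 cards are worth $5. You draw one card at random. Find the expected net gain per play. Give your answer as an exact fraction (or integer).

958/41 dollars

E[payout] = (7/41)·(-12) + (8/41)·173 + (6/41)·10 + (7/41)·(-6) + (3/41)·0 + (10/41)·5 = 1368/41
Expected profit = 1368/41 − 10 = 958/41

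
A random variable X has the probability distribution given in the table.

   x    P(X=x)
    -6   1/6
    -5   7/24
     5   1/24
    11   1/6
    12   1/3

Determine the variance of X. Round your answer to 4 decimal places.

69.6597

E[X] = (1/6)·(-6) + (7/24)·(-5) + (1/24)·5 + (1/6)·11 + (1/3)·12 = 43/12
E[X²] = (1/6)·36 + (7/24)·25 + (1/24)·25 + (1/6)·121 + (1/3)·144 = 165/2
Var(X) = 165/2 − (43/12)² = 10031/144 ≈ 69.6597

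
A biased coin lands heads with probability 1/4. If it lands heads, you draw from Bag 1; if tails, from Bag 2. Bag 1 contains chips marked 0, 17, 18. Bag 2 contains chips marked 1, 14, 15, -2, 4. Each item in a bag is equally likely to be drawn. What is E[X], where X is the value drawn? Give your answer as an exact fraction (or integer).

E[X | Bag 1] = (0 + 17 + 18)/3 = 35/3
E[X | Bag 2] = (1 + 14 + 15 − 2 + 4)/5 = 32/5
E[X] = (1/4)·35/3 + (3/4)·32/5 = 463/60

463/60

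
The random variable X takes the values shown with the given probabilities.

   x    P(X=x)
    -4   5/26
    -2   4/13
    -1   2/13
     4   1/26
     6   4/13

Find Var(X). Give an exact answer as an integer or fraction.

2694/169

E[X] = (5/26)·(-4) + (4/13)·(-2) + (2/13)·(-1) + (1/26)·4 + (4/13)·6 = 6/13
E[X²] = (5/26)·16 + (4/13)·4 + (2/13)·1 + (1/26)·16 + (4/13)·36 = 210/13
Var(X) = 210/13 − (6/13)² = 2694/169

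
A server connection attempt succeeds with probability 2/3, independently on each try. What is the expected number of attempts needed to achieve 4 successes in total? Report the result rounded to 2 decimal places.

6.00

By linearity (sum of 4 independent geometric waits), E[trials] = 4/p = 4/(2/3) = 6.
≈ 6.00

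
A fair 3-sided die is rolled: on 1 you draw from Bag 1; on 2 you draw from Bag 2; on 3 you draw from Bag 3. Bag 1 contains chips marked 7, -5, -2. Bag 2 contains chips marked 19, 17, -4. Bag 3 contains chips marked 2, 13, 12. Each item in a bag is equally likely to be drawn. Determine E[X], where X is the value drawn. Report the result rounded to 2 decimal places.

E[X | Bag 1] = (7 − 5 − 2)/3 = 0
E[X | Bag 2] = (19 + 17 − 4)/3 = 32/3
E[X | Bag 3] = (2 + 13 + 12)/3 = 9
E[X] = (1/3)·0 + (1/3)·32/3 + (1/3)·9 = 59/9 ≈ 6.56

6.56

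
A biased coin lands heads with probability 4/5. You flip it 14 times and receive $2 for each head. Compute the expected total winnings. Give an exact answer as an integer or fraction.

E[#heads] = 14·4/5 = 56/5 (linearity over flips).
E[winnings] = 2·56/5 = 112/5.

112/5 dollars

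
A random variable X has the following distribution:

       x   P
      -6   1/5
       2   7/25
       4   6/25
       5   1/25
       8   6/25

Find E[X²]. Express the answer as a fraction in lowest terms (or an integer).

713/25

E[X²] = (1/5)·36 + (7/25)·4 + (6/25)·16 + (1/25)·25 + (6/25)·64
     = 713/25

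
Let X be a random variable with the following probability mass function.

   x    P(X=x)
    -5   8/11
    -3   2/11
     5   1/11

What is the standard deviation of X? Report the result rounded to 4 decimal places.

2.8633

E[X] = -41/11, E[X²] = 243/11
Var(X) = E[X²] − (E[X])² = 243/11 − 1681/121 = 992/121
SD(X) = √(992/121) ≈ 2.8633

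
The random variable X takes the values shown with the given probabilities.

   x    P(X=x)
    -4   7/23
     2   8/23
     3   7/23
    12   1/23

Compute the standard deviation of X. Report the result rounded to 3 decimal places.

E[X] = 21/23, E[X²] = 351/23
Var(X) = E[X²] − (E[X])² = 351/23 − 441/529 = 7632/529
SD(X) = √(7632/529) ≈ 3.798

3.798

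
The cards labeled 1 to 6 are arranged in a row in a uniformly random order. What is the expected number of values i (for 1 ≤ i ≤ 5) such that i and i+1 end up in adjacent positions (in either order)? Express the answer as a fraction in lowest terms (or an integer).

For each i ∈ {1,…,5}, let Xᵢ = 1 if i and i+1 are adjacent. P(Xᵢ=1) = 2·(6−1)!/6! = 2/6.
By linearity, E[ΣXᵢ] = (5)·(2/6) = 5/3.

5/3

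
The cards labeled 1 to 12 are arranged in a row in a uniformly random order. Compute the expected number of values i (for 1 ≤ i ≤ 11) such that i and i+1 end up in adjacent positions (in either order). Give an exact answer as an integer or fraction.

For each i ∈ {1,…,11}, let Xᵢ = 1 if i and i+1 are adjacent. P(Xᵢ=1) = 2·(12−1)!/12! = 2/12.
By linearity, E[ΣXᵢ] = (11)·(2/12) = 11/6.

11/6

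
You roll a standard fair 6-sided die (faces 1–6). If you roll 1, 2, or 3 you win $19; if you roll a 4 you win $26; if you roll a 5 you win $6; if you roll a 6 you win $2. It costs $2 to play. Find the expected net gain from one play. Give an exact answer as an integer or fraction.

79/6 dollars

E[payout] = (1/6)·2 + (1/6)·6 + (1/2)·19 + (1/6)·26 = 91/6
Expected profit = 91/6 − 2 = 79/6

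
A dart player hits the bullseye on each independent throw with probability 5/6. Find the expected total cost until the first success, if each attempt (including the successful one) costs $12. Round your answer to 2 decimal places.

$14.40

E[#attempts] = 1/p = 6/5; E[cost] = 12·6/5 = 72/5.
≈ 14.40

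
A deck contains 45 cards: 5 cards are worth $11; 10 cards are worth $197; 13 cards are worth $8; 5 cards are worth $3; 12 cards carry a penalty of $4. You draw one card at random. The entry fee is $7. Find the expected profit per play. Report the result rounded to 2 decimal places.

$39.58

E[payout] = (5/45)·11 + (10/45)·197 + (13/45)·8 + (5/45)·3 + (12/45)·(-4) = 2096/45
Expected profit = 2096/45 − 7 = 1781/45 ≈ $39.58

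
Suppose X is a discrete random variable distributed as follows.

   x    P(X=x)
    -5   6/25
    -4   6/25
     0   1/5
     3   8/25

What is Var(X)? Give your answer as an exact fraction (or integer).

E[X] = (6/25)·(-5) + (6/25)·(-4) + (1/5)·0 + (8/25)·3 = -6/5
E[X²] = (6/25)·25 + (6/25)·16 + (1/5)·0 + (8/25)·9 = 318/25
Var(X) = 318/25 − (-6/5)² = 282/25

282/25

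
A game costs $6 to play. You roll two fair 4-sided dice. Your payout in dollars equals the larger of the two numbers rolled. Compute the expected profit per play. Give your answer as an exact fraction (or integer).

Distribution of the larger of the two numbers rolled: 1 w.p. 1/16, 2 w.p. 3/16, 3 w.p. 5/16, 4 w.p. 7/16
E[payout] = (1/16)·1 + (3/16)·2 + (5/16)·3 + (7/16)·4 = 25/8
Expected profit = 25/8 − 6 = -23/8

-23/8 dollars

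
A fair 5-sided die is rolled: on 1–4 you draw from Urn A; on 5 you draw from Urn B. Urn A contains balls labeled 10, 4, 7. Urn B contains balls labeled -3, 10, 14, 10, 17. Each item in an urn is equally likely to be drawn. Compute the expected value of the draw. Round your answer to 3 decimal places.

E[X | Urn A] = (10 + 4 + 7)/3 = 7
E[X | Urn B] = (-3 + 10 + 14 + 10 + 17)/5 = 48/5
E[X] = (4/5)·7 + (1/5)·48/5 = 188/25 ≈ 7.520

7.520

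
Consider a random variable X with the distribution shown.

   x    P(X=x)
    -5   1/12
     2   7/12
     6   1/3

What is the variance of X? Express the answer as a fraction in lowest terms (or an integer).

E[X] = (1/12)·(-5) + (7/12)·2 + (1/3)·6 = 11/4
E[X²] = (1/12)·25 + (7/12)·4 + (1/3)·36 = 197/12
Var(X) = 197/12 − (11/4)² = 425/48

425/48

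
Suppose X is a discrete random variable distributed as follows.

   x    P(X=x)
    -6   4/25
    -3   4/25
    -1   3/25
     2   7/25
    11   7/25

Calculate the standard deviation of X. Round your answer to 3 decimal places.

E[X] = 52/25, E[X²] = 1058/25
Var(X) = E[X²] − (E[X])² = 1058/25 − 2704/625 = 23746/625
SD(X) = √(23746/625) ≈ 6.164

6.164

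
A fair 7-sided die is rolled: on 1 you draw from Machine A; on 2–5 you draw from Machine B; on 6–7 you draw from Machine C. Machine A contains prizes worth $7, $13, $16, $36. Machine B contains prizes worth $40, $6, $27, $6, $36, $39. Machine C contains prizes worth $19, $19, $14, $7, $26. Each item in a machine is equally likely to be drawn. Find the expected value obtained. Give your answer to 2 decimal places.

E[X | Machine A] = (7 + 13 + 16 + 36)/4 = 18
E[X | Machine B] = (40 + 6 + 27 + 6 + 36 + 39)/6 = 77/3
E[X | Machine C] = (19 + 19 + 14 + 7 + 26)/5 = 17
E[X] = (1/7)·18 + (4/7)·77/3 + (2/7)·17 = 464/21 ≈ 22.10

$22.10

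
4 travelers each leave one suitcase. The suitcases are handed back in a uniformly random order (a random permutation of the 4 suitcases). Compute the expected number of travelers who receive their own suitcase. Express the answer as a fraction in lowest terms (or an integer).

1

Let Xᵢ = 1 if person i gets their own suitcase. For each i, P(Xᵢ=1) = 1/4.
By linearity of expectation, E[X₁+…+X_4] = 4·(1/4) = 1.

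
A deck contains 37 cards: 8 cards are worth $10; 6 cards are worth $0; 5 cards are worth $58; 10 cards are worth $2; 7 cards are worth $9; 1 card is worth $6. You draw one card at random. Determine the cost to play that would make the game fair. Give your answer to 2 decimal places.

E[payout] = (8/37)·10 + (6/37)·0 + (5/37)·58 + (10/37)·2 + (7/37)·9 + (1/37)·6 = 459/37
Fair fee = E[payout] = 459/37 ≈ $12.41

$12.41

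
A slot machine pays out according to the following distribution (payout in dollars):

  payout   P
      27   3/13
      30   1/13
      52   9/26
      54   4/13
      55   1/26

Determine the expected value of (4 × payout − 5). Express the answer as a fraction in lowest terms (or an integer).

2289/13

E[4x-5] = (3/13)·103 + (1/13)·115 + (9/26)·203 + (4/13)·211 + (1/26)·215
     = 2289/13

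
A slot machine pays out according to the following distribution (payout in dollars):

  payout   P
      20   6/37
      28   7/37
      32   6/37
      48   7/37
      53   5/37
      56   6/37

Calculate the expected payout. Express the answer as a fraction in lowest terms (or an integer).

E[X] = (6/37)·20 + (7/37)·28 + (6/37)·32 + (7/37)·48 + (5/37)·53 + (6/37)·56
     = 1445/37

1445/37 dollars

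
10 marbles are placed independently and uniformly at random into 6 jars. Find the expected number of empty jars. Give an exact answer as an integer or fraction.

9765625/10077696

Let Xⱼ=1 if jar j is empty. P(Xⱼ=1) = ((6-1)/6)^10 = 9765625/60466176.
By linearity, E[#empty] = 6·9765625/60466176 = 9765625/10077696.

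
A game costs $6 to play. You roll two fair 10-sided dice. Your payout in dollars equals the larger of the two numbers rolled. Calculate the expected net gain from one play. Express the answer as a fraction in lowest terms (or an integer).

23/20 dollars

Distribution of the larger of the two numbers rolled: 1 w.p. 1/100, 2 w.p. 3/100, 3 w.p. 1/20, 4 w.p. 7/100, 5 w.p. 9/100, 6 w.p. 11/100, …
E[payout] = (1/100)·1 + (3/100)·2 + (1/20)·3 + (7/100)·4 + (9/100)·5 + (11/100)·6 + (13/100)·7 + (3/20)·8 + (17/100)·9 + (19/100)·10 = 143/20
Expected profit = 143/20 − 6 = 23/20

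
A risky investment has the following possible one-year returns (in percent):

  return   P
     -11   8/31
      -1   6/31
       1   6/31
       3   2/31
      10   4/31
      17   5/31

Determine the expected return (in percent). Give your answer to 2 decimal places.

E[X] = (8/31)·(-11) + (6/31)·(-1) + (6/31)·1 + (2/31)·3 + (4/31)·10 + (5/31)·17
     = 43/31 ≈ 1.39

1.39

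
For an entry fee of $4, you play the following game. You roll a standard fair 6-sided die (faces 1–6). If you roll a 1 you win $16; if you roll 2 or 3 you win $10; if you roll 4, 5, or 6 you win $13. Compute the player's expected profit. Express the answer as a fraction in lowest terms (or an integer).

E[payout] = (1/3)·10 + (1/2)·13 + (1/6)·16 = 25/2
Expected profit = 25/2 − 4 = 17/2

17/2 dollars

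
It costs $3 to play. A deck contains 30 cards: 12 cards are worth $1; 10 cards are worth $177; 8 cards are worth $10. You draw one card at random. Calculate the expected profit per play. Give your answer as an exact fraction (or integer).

E[payout] = (12/30)·1 + (10/30)·177 + (8/30)·10 = 931/15
Expected profit = 931/15 − 3 = 886/15

886/15 dollars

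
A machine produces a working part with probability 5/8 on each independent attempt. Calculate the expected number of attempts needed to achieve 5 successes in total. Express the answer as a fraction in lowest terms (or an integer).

By linearity (sum of 5 independent geometric waits), E[trials] = 5/p = 5/(5/8) = 8.

8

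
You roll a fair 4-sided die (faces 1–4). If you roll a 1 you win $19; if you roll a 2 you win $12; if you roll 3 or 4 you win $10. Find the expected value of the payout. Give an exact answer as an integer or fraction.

E[payout] = (1/2)·10 + (1/4)·12 + (1/4)·19 = 51/4

51/4 dollars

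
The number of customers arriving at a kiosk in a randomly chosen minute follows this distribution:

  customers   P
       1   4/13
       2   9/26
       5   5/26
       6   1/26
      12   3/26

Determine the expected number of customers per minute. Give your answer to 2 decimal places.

3.58

E[X] = (4/13)·1 + (9/26)·2 + (5/26)·5 + (1/26)·6 + (3/26)·12
     = 93/26 ≈ 3.58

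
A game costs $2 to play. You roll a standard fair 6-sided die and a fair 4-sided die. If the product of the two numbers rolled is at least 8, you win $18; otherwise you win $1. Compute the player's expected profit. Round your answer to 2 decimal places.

E[payout] = (1/2)·1 + (1/2)·18 = 19/2
Expected profit = 19/2 − 2 = 15/2 ≈ $7.50

$7.50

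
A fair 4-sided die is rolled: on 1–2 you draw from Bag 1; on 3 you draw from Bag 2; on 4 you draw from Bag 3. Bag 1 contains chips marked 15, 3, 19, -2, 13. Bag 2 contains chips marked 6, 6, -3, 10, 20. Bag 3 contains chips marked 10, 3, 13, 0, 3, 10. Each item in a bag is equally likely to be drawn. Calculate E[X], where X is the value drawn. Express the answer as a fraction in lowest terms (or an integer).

67/8

E[X | Bag 1] = (15 + 3 + 19 − 2 + 13)/5 = 48/5
E[X | Bag 2] = (6 + 6 − 3 + 10 + 20)/5 = 39/5
E[X | Bag 3] = (10 + 3 + 13 + 0 + 3 + 10)/6 = 13/2
E[X] = (1/2)·48/5 + (1/4)·39/5 + (1/4)·13/2 = 67/8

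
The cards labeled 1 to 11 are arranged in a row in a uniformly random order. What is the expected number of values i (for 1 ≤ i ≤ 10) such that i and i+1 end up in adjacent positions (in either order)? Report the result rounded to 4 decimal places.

For each i ∈ {1,…,10}, let Xᵢ = 1 if i and i+1 are adjacent. P(Xᵢ=1) = 2·(11−1)!/11! = 2/11.
By linearity, E[ΣXᵢ] = (10)·(2/11) = 20/11.
≈ 1.8182

1.8182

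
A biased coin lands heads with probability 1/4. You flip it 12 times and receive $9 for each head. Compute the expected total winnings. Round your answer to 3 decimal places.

E[#heads] = 12·1/4 = 3 (linearity over flips).
E[winnings] = 9·3 = 27.
≈ 27.000

$27.000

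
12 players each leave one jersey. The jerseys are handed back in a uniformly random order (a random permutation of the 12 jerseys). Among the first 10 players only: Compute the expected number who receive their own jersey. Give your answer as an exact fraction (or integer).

Let Xᵢ = 1 if person i gets their own jersey. For each i, P(Xᵢ=1) = 1/12.
By linearity of expectation, E[X₁+…+X_10] = 10·(1/12) = 5/6.

5/6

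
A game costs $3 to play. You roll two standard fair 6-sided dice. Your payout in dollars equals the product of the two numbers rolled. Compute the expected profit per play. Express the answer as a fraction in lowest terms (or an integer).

Distribution of the product of the two numbers rolled: 1 w.p. 1/36, 2 w.p. 1/18, 3 w.p. 1/18, 4 w.p. 1/12, 5 w.p. 1/18, 6 w.p. 1/9, …
E[payout] = (1/36)·1 + (1/18)·2 + (1/18)·3 + (1/12)·4 + (1/18)·5 + (1/9)·6 + (1/18)·8 + (1/36)·9 + (1/18)·10 + (1/9)·12 + (1/18)·15 + (1/36)·16 + (1/18)·18 + (1/18)·20 + (1/18)·24 + (1/36)·25 + (1/18)·30 + (1/36)·36 = 49/4
Expected profit = 49/4 − 3 = 37/4

37/4 dollars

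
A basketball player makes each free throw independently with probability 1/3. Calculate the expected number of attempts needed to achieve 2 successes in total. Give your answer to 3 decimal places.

6.000

By linearity (sum of 2 independent geometric waits), E[trials] = 2/p = 2/(1/3) = 6.
≈ 6.000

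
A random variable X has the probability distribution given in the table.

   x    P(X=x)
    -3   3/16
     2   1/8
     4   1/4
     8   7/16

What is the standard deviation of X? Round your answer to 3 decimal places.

4.081

E[X] = 67/16, E[X²] = 547/16
Var(X) = E[X²] − (E[X])² = 547/16 − 4489/256 = 4263/256
SD(X) = √(4263/256) ≈ 4.081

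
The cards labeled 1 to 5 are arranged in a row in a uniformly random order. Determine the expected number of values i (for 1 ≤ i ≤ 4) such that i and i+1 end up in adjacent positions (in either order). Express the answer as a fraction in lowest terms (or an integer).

For each i ∈ {1,…,4}, let Xᵢ = 1 if i and i+1 are adjacent. P(Xᵢ=1) = 2·(5−1)!/5! = 2/5.
By linearity, E[ΣXᵢ] = (4)·(2/5) = 8/5.

8/5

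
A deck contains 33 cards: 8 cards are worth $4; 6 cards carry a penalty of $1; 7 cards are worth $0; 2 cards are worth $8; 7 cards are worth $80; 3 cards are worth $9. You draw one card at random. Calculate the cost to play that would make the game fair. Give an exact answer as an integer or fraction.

E[payout] = (8/33)·4 + (6/33)·(-1) + (7/33)·0 + (2/33)·8 + (7/33)·80 + (3/33)·9 = 629/33
Fair fee = E[payout] = 629/33

629/33 dollars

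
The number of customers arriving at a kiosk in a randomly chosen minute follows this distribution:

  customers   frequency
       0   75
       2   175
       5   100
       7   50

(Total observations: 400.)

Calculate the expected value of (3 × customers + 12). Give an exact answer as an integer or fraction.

Total = 400, so P(customers=0) = 75/400, etc.
E[3x+12] = (3/16)·12 + (7/16)·18 + (1/4)·27 + (1/8)·33
     = 21

21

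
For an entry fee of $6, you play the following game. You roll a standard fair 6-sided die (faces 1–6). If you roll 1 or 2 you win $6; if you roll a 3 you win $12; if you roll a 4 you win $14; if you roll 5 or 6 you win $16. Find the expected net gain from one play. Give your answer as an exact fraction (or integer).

E[payout] = (1/3)·6 + (1/6)·12 + (1/6)·14 + (1/3)·16 = 35/3
Expected profit = 35/3 − 6 = 17/3

17/3 dollars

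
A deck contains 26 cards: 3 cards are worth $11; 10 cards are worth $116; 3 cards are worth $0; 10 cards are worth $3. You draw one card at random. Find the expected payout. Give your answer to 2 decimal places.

E[payout] = (3/26)·11 + (10/26)·116 + (3/26)·0 + (10/26)·3 = 1223/26
≈ $47.04

$47.04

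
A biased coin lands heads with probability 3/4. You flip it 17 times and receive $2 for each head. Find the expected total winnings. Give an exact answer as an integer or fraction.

51/2 dollars

E[#heads] = 17·3/4 = 51/4 (linearity over flips).
E[winnings] = 2·51/4 = 51/2.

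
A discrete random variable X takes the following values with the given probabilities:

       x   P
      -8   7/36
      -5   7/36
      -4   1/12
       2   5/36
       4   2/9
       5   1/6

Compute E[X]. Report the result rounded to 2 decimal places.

-0.86

E[X] = (7/36)·(-8) + (7/36)·(-5) + (1/12)·(-4) + (5/36)·2 + (2/9)·4 + (1/6)·5
     = -31/36 ≈ -0.86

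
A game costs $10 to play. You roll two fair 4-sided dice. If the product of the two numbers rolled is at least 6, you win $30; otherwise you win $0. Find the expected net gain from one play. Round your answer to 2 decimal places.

$5.00

E[payout] = (1/2)·0 + (1/2)·30 = 15
Expected profit = 15 − 10 = 5 ≈ $5.00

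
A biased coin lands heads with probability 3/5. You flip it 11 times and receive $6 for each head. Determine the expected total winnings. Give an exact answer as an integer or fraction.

198/5 dollars

E[#heads] = 11·3/5 = 33/5 (linearity over flips).
E[winnings] = 6·33/5 = 198/5.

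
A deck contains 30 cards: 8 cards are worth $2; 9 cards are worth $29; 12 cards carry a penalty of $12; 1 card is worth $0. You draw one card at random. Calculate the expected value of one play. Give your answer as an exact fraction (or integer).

133/30 dollars

E[payout] = (8/30)·2 + (9/30)·29 + (12/30)·(-12) + (1/30)·0 = 133/30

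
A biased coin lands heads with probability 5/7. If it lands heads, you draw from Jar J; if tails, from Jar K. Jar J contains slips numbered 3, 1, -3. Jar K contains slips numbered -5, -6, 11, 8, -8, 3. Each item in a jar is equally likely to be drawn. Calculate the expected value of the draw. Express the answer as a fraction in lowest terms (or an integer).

E[X | Jar J] = (3 + 1 − 3)/3 = 1/3
E[X | Jar K] = (-5 − 6 + 11 + 8 − 8 + 3)/6 = 1/2
E[X] = (5/7)·1/3 + (2/7)·1/2 = 8/21

8/21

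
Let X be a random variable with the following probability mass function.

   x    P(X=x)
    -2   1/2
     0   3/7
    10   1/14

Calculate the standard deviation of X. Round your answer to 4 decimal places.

E[X] = -2/7, E[X²] = 64/7
Var(X) = E[X²] − (E[X])² = 64/7 − 4/49 = 444/49
SD(X) = √(444/49) ≈ 3.0102

3.0102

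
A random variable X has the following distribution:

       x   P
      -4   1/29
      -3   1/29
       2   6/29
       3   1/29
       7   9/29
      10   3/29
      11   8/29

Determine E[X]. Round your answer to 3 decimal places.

6.517

E[X] = (1/29)·(-4) + (1/29)·(-3) + (6/29)·2 + (1/29)·3 + (9/29)·7 + (3/29)·10 + (8/29)·11
     = 189/29 ≈ 6.517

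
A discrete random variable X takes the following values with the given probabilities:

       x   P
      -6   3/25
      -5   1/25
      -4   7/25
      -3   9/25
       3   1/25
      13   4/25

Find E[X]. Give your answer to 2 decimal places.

E[X] = (3/25)·(-6) + (1/25)·(-5) + (7/25)·(-4) + (9/25)·(-3) + (1/25)·3 + (4/25)·13
     = -23/25 ≈ -0.92

-0.92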